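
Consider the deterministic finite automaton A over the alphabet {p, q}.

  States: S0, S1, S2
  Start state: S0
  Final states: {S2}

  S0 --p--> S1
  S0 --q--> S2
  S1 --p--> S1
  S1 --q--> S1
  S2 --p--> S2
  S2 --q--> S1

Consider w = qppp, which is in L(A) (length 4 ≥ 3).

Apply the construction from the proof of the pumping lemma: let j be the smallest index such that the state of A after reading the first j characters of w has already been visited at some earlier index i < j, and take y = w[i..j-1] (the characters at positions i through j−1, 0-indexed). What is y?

Run of A on w = q p p p:
  step 0: S0  (start)
  step 1: S2  (read q: S0→S2)
  step 2: S2  (read p: S2→S2)   ← first repeat (S2 seen earlier)
  step 3: S2  (read p: S2→S2)
  step 4: S2  (read p: S2→S2)

So i = 1, j = 2, giving x = w[0:1] = q, y = w[1:2] = p, z = w[2:4] = pp.
Check: |xy| = 2 ≤ 3 and |y| = 1 ≥ 1. Reading y takes A from S2 back to S2, so every xyⁱz is accepted.
Since A has 3 states, any run of length ≥ 3 visits 3+1 states, so by pigeonhole some state repeats within the first 3 steps — that repeat gives the pumpable loop.

p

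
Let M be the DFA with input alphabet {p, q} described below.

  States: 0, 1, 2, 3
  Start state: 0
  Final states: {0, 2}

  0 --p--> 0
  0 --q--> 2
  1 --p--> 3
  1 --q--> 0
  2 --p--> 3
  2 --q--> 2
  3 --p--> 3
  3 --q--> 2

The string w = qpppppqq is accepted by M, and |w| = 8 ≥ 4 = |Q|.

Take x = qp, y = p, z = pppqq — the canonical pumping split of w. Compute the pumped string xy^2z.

xy^2z = qp·p·p·pppqq = qppppppqq.
Reading y = p takes M from 3 back to 3, so after x·y·y the machine is still in 3, and z then leads to the accepting state 2. Hence qppppppqq ∈ L(M).

qppppppqq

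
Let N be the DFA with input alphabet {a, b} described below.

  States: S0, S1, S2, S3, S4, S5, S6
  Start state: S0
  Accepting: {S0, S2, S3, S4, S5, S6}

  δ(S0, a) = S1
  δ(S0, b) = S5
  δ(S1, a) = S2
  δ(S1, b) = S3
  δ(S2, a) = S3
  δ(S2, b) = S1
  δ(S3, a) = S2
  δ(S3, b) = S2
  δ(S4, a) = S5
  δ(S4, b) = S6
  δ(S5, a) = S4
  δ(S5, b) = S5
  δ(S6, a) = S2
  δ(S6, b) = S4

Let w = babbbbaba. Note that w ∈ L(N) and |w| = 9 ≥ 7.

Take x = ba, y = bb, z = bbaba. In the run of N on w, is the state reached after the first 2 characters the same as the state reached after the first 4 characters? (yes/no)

yes

State sequence: S0 -b-> S5 -a-> S4 -b-> S6 -b-> S4

After x (step 2): S4. After xy (step 4): S4.
They match, so y = bb drives N around a cycle from S4 back to itself; pumping y any number of times keeps N in S4 before reading z, and xyⁱz ∈ L(N) for every i ≥ 0.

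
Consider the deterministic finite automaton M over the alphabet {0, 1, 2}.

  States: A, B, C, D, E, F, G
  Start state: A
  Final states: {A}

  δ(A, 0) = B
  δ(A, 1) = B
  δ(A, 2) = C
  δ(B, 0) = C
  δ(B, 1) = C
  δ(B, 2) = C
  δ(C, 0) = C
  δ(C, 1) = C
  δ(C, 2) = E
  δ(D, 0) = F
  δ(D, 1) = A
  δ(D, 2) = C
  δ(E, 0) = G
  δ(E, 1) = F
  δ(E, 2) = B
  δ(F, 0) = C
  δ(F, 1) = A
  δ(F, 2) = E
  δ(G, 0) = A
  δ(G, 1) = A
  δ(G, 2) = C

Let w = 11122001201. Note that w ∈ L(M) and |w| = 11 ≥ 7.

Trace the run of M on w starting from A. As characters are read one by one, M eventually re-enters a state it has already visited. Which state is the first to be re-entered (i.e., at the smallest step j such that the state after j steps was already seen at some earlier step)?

State sequence: A -1-> B -1-> C -1-> C -2-> E -2-> B -0-> C -0-> C -1-> C -2-> E -0-> G -1-> A
First repeat at step 3: C was already visited.

The earliest repeat is at step j = 3: M is in C, which it already visited at step i = 2.

C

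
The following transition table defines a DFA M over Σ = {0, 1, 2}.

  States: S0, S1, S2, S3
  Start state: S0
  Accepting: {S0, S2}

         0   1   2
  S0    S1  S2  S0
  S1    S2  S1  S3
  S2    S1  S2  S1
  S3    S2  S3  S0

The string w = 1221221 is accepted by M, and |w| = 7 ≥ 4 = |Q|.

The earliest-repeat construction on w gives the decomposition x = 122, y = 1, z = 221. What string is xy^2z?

12211221

xy^2z = 122·1·1·221 = 12211221.
Reading y = 1 takes M from S3 back to S3, so after x·y·y the machine is still in S3, and z then leads to the accepting state S2. Hence 12211221 ∈ L(M).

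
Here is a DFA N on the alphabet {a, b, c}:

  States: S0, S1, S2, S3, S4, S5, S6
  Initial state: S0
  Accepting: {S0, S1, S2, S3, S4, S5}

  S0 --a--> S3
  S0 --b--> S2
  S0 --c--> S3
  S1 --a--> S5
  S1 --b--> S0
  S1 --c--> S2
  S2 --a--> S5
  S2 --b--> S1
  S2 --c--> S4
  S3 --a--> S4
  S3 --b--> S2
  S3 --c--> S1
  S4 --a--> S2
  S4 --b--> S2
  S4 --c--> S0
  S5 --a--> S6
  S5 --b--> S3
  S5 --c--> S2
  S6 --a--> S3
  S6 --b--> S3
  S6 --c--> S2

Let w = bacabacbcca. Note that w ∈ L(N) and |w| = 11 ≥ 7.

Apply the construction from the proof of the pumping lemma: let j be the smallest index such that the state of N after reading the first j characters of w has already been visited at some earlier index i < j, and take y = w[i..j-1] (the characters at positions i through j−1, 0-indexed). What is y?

ac

Run of N on w = b a c a b a c b c c a:
  step 0: S0  (start)
  step 1: S2  (read b: S0→S2)
  step 2: S5  (read a: S2→S5)
  step 3: S2  (read c: S5→S2)   ← first repeat (S2 seen earlier)
  step 4: S5  (read a: S2→S5)
  step 5: S3  (read b: S5→S3)
  step 6: S4  (read a: S3→S4)
  step 7: S0  (read c: S4→S0)
  step 8: S2  (read b: S0→S2)
  step 9: S4  (read c: S2→S4)
  step 10: S0  (read c: S4→S0)
  step 11: S3  (read a: S0→S3)

So i = 1, j = 3, giving x = w[0:1] = b, y = w[1:3] = ac, z = w[3:11] = abacbcca.
Check: |xy| = 3 ≤ 7 and |y| = 2 ≥ 1. Reading y takes N from S2 back to S2, so every xyⁱz is accepted.
Since N has 7 states, any run of length ≥ 7 visits 7+1 states, so by pigeonhole some state repeats within the first 7 steps — that repeat gives the pumpable loop.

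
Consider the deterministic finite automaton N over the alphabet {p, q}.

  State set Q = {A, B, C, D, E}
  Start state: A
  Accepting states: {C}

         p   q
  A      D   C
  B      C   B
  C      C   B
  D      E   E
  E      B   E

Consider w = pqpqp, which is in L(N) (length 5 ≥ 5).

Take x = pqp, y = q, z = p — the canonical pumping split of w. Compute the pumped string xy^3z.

xy^3z = pqp·q·q·q·p = pqpqqqp.
Reading y = q takes N from B back to B, so after x·y·y·y the machine is still in B, and z then leads to the accepting state C. Hence pqpqqqp ∈ L(N).

pqpqqqp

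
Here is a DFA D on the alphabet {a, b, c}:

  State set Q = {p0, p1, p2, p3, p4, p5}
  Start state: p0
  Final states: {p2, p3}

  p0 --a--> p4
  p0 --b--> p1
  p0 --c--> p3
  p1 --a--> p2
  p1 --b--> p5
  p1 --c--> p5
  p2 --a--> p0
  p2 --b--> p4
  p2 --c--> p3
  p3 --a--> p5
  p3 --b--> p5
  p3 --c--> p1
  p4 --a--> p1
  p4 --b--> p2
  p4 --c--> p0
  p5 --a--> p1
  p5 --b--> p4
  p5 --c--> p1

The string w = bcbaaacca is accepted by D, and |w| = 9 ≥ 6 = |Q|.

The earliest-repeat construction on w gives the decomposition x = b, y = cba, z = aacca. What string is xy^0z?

baacca

xy⁰z = xz = b·aacca = baacca.
Reading y = cba takes D from p1 back to p1, so after x the machine is still in p1, and z then leads to the accepting state p2. Hence baacca ∈ L(D).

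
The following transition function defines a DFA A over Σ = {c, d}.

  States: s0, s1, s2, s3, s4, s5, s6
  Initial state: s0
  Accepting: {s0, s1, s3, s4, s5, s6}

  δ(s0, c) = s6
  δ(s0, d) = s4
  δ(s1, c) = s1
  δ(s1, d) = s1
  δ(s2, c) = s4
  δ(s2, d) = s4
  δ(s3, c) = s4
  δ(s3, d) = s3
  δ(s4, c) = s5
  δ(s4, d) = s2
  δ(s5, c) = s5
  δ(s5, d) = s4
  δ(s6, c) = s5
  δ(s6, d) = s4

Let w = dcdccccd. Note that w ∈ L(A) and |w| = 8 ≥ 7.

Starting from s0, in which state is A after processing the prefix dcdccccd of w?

State sequence: s0 -d-> s4 -c-> s5 -d-> s4 -c-> s5 -c-> s5 -c-> s5 -c-> s5 -d-> s4

After reading 8 characters, A is in state s4.

s4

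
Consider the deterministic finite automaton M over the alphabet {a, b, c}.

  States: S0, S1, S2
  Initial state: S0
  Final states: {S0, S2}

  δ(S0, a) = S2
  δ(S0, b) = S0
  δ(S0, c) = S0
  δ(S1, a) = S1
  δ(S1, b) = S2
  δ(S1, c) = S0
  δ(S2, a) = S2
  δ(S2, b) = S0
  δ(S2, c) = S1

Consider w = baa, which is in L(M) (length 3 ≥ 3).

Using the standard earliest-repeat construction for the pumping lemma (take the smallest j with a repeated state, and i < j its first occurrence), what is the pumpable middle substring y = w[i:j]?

Run of M on w = b a a:
  step 0: S0  (start)
  step 1: S0  (read b: S0→S0)   ← first repeat (S0 seen earlier)
  step 2: S2  (read a: S0→S2)
  step 3: S2  (read a: S2→S2)

So i = 0, j = 1, giving x = w[0:0] = ε, y = w[0:1] = b, z = w[1:3] = aa.
Check: |xy| = 1 ≤ 3 and |y| = 1 ≥ 1. Reading y takes M from S0 back to S0, so every xyⁱz is accepted.
The DFA has 3 states, so the proof of the pumping lemma guarantees a repeated state among the first 3+1 visited; the segment between the two visits is the pumpable y.

b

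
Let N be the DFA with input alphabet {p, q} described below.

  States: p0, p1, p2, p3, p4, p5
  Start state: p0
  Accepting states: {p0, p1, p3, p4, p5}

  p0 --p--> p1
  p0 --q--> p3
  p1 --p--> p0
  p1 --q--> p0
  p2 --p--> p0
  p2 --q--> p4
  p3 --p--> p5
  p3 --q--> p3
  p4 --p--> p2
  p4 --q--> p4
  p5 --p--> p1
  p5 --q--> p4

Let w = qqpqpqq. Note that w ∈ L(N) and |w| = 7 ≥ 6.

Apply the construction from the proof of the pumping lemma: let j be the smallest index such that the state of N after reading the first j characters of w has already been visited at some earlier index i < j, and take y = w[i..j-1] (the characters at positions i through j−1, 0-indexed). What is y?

State sequence: p0 -q-> p3 -q-> p3 -p-> p5 -q-> p4 -p-> p2 -q-> p4 -q-> p4
First repeat at step 2: p3 was already visited.

So i = 1, j = 2, giving x = w[0:1] = q, y = w[1:2] = q, z = w[2:7] = pqpqq.
Check: |xy| = 2 ≤ 6 and |y| = 1 ≥ 1. Reading y takes N from p3 back to p3, so every xyⁱz is accepted.

q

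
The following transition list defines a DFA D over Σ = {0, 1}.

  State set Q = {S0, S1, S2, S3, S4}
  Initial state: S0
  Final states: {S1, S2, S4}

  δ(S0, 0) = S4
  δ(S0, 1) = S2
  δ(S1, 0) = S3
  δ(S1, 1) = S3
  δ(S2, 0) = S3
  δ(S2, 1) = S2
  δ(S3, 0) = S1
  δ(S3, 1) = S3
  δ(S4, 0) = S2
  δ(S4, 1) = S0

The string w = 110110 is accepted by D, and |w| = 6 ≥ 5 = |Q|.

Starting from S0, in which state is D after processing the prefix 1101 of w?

Run of D on the first 4 characters of w = 1 1 0 1:
  step 0: S0  (start)
  step 1: S2  (read 1: S0→S2)
  step 2: S2  (read 1: S2→S2)
  step 3: S3  (read 0: S2→S3)
  step 4: S3  (read 1: S3→S3)

After reading 4 characters, D is in state S3.
(This kind of state-tracing is the core of the pumping-lemma construction: with 5 states, pigeonhole forces a repeat within the first 5 steps.)

S3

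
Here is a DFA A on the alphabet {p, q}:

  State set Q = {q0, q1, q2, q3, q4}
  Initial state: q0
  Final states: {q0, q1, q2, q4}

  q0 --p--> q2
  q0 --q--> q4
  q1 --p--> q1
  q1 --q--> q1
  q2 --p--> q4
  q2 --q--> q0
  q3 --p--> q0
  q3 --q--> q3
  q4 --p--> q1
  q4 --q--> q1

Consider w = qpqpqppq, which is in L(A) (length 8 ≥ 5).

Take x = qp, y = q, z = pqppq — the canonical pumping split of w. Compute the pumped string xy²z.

qpqqpqppq

xy^2z = qp·q·q·pqppq = qpqqpqppq.
Reading y = q takes A from q1 back to q1, so after x·y·y the machine is still in q1, and z then leads to the accepting state q1. Hence qpqqpqppq ∈ L(A).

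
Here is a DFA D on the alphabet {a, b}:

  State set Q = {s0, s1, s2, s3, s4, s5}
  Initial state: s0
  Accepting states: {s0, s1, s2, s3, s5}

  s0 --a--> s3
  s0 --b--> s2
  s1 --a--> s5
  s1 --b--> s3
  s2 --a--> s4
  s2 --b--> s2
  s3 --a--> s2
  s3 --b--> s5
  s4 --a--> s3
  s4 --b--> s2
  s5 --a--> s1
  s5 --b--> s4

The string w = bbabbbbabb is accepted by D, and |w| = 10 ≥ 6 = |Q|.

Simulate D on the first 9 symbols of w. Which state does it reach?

s2

Run of D on the first 9 characters of w = b b a b b b b a b:
  step 0: s0  (start)
  step 1: s2  (read b: s0→s2)
  step 2: s2  (read b: s2→s2)
  step 3: s4  (read a: s2→s4)
  step 4: s2  (read b: s4→s2)
  step 5: s2  (read b: s2→s2)
  step 6: s2  (read b: s2→s2)
  step 7: s2  (read b: s2→s2)
  step 8: s4  (read a: s2→s4)
  step 9: s2  (read b: s4→s2)

After reading 9 characters, D is in state s2.
(This kind of state-tracing is the core of the pumping-lemma construction: with 6 states, pigeonhole forces a repeat within the first 6 steps.)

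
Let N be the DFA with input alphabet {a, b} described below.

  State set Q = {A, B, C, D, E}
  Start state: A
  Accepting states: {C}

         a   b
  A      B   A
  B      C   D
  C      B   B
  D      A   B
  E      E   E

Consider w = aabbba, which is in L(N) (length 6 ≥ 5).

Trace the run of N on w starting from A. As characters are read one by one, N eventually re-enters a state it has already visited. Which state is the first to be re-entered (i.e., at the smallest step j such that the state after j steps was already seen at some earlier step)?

State sequence: A -a-> B -a-> C -b-> B -b-> D -b-> B -a-> C
First repeat at step 3: B was already visited.

The earliest repeat is at step j = 3: N is in B, which it already visited at step i = 1.
With |Q| = 5, pigeonhole forces a state repeat no later than step 5; the substring read between the first and second visits to that state can be pumped.

B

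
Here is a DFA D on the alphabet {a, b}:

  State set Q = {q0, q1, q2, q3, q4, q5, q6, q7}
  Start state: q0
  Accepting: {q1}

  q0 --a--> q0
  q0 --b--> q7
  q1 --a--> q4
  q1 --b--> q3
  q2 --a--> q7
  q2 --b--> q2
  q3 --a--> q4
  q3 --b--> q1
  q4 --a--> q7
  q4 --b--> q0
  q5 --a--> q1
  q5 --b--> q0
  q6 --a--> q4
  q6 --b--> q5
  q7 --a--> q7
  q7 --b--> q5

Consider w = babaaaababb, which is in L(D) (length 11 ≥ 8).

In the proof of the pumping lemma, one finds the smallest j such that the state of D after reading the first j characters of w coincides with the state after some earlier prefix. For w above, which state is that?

State sequence: q0 -b-> q7 -a-> q7 -b-> q5 -a-> q1 -a-> q4 -a-> q7 -a-> q7 -b-> q5 -a-> q1 -b-> q3 -b-> q1
First repeat at step 2: q7 was already visited.

The earliest repeat is at step j = 2: D is in q7, which it already visited at step i = 1.
With |Q| = 8, pigeonhole forces a state repeat no later than step 8; the substring read between the first and second visits to that state can be pumped.

q7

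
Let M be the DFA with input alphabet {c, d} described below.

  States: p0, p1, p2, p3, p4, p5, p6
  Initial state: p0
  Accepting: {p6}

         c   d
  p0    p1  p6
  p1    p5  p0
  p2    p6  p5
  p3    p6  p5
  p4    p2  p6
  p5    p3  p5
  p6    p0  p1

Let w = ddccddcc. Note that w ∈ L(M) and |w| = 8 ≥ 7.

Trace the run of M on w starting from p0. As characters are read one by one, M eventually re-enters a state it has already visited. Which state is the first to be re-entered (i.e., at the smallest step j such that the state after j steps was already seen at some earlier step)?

p5

State sequence: p0 -d-> p6 -d-> p1 -c-> p5 -c-> p3 -d-> p5 -d-> p5 -c-> p3 -c-> p6
First repeat at step 5: p5 was already visited.

The earliest repeat is at step j = 5: M is in p5, which it already visited at step i = 3.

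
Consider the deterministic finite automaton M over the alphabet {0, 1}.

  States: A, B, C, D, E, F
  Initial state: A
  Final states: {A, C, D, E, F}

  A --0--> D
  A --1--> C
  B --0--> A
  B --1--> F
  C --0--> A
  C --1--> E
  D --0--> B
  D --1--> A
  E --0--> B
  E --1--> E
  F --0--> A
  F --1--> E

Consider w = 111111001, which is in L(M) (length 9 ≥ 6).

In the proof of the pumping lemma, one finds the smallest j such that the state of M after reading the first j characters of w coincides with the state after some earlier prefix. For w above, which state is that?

E

Run of M on w = 1 1 1 1 1 1 0 0 1:
  step 0: A  (start)
  step 1: C  (read 1: A→C)
  step 2: E  (read 1: C→E)
  step 3: E  (read 1: E→E)   ← first repeat (E seen earlier)
  step 4: E  (read 1: E→E)
  step 5: E  (read 1: E→E)
  step 6: E  (read 1: E→E)
  step 7: B  (read 0: E→B)
  step 8: A  (read 0: B→A)
  step 9: C  (read 1: A→C)

The earliest repeat is at step j = 3: M is in E, which it already visited at step i = 2.
Pumping length from the standard proof: p = 6 (the number of states). The repeated state found above gives |xy| = j ≤ 6 and |y| = j − i ≥ 1.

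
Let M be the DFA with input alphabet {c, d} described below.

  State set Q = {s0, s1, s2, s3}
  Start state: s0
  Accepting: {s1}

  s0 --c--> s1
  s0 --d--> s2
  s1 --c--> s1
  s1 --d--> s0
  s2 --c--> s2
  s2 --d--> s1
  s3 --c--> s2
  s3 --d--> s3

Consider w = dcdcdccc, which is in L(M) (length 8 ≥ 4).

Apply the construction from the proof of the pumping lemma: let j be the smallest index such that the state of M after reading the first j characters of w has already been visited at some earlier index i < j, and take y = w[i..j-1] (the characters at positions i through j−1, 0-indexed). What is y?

State sequence: s0 -d-> s2 -c-> s2 -d-> s1 -c-> s1 -d-> s0 -c-> s1 -c-> s1 -c-> s1
First repeat at step 2: s2 was already visited.

So i = 1, j = 2, giving x = w[0:1] = d, y = w[1:2] = c, z = w[2:8] = dcdccc.
Check: |xy| = 2 ≤ 4 and |y| = 1 ≥ 1. Reading y takes M from s2 back to s2, so every xyⁱz is accepted.

c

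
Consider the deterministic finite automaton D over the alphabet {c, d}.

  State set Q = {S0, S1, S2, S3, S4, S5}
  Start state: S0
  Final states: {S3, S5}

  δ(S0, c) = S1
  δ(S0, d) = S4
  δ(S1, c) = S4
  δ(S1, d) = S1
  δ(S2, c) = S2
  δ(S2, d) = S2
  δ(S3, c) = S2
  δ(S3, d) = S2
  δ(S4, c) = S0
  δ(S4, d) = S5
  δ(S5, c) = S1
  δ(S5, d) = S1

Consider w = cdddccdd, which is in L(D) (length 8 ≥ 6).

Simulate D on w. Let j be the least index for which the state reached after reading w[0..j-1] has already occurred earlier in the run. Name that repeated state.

S1

Run of D on w = c d d d c c d d:
  step 0: S0  (start)
  step 1: S1  (read c: S0→S1)
  step 2: S1  (read d: S1→S1)   ← first repeat (S1 seen earlier)
  step 3: S1  (read d: S1→S1)
  step 4: S1  (read d: S1→S1)
  step 5: S4  (read c: S1→S4)
  step 6: S0  (read c: S4→S0)
  step 7: S4  (read d: S0→S4)
  step 8: S5  (read d: S4→S5)

The earliest repeat is at step j = 2: D is in S1, which it already visited at step i = 1.
Since D has 6 states, any run of length ≥ 6 visits 6+1 states, so by pigeonhole some state repeats within the first 6 steps — that repeat gives the pumpable loop.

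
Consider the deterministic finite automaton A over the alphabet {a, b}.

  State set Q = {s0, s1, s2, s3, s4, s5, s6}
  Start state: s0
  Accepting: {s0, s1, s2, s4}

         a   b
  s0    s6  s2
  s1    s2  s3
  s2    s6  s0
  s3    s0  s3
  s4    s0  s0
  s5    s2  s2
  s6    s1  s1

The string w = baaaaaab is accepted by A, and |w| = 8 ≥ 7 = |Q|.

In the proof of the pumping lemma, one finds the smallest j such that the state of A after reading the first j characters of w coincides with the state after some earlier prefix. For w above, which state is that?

State sequence: s0 -b-> s2 -a-> s6 -a-> s1 -a-> s2 -a-> s6 -a-> s1 -a-> s2 -b-> s0
First repeat at step 4: s2 was already visited.

The earliest repeat is at step j = 4: A is in s2, which it already visited at step i = 1.

s2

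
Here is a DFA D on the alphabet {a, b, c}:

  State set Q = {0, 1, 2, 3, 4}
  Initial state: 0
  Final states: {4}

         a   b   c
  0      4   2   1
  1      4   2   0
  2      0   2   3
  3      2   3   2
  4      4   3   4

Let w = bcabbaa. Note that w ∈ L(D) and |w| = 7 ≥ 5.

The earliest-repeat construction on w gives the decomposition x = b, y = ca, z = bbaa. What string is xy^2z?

bcacabbaa

xy^2z = b·ca·ca·bbaa = bcacabbaa.
Reading y = ca takes D from 2 back to 2, so after x·y·y the machine is still in 2, and z then leads to the accepting state 4. Hence bcacabbaa ∈ L(D).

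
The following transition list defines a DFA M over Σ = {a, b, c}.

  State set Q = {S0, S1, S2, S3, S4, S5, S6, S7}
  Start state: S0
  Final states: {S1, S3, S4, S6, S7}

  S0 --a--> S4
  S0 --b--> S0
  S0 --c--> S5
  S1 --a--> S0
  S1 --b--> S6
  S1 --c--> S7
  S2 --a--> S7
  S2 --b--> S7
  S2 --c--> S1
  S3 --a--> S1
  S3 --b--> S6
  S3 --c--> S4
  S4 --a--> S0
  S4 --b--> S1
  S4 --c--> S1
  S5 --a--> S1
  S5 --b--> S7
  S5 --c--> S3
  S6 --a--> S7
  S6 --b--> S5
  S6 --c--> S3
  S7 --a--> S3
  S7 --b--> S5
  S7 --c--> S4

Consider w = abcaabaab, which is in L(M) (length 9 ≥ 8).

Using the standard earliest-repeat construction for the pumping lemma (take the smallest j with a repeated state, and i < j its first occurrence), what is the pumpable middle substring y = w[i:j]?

Run of M on w = a b c a a b a a b:
  step 0: S0  (start)
  step 1: S4  (read a: S0→S4)
  step 2: S1  (read b: S4→S1)
  step 3: S7  (read c: S1→S7)
  step 4: S3  (read a: S7→S3)
  step 5: S1  (read a: S3→S1)   ← first repeat (S1 seen earlier)
  step 6: S6  (read b: S1→S6)
  step 7: S7  (read a: S6→S7)
  step 8: S3  (read a: S7→S3)
  step 9: S6  (read b: S3→S6)

So i = 2, j = 5, giving x = w[0:2] = ab, y = w[2:5] = caa, z = w[5:9] = baab.
Check: |xy| = 5 ≤ 8 and |y| = 3 ≥ 1. Reading y takes M from S1 back to S1, so every xyⁱz is accepted.
Pumping length from the standard proof: p = 8 (the number of states). The repeated state found above gives |xy| = j ≤ 8 and |y| = j − i ≥ 1.

caa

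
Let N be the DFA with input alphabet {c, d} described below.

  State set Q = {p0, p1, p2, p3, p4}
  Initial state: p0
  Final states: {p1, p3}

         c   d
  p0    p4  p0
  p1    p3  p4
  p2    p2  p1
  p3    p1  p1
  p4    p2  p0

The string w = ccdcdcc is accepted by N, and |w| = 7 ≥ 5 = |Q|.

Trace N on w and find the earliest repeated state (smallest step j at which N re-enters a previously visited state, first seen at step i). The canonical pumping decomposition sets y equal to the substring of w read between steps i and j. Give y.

cd

Run of N on w = c c d c d c c:
  step 0: p0  (start)
  step 1: p4  (read c: p0→p4)
  step 2: p2  (read c: p4→p2)
  step 3: p1  (read d: p2→p1)
  step 4: p3  (read c: p1→p3)
  step 5: p1  (read d: p3→p1)   ← first repeat (p1 seen earlier)
  step 6: p3  (read c: p1→p3)
  step 7: p1  (read c: p3→p1)

So i = 3, j = 5, giving x = w[0:3] = ccd, y = w[3:5] = cd, z = w[5:7] = cc.
Check: |xy| = 5 ≤ 5 and |y| = 2 ≥ 1. Reading y takes N from p1 back to p1, so every xyⁱz is accepted.
Since N has 5 states, any run of length ≥ 5 visits 5+1 states, so by pigeonhole some state repeats within the first 5 steps — that repeat gives the pumpable loop.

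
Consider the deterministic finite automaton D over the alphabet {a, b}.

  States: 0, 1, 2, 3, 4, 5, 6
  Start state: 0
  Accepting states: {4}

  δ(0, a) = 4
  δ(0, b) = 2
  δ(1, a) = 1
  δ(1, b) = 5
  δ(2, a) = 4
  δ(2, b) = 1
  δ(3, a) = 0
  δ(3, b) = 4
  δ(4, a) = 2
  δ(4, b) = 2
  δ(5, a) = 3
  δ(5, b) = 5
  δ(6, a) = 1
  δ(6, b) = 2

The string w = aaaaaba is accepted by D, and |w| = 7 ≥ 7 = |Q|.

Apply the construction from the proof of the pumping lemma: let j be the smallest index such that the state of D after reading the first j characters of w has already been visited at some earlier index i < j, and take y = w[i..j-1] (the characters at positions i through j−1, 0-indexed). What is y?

aa

State sequence: 0 -a-> 4 -a-> 2 -a-> 4 -a-> 2 -a-> 4 -b-> 2 -a-> 4
First repeat at step 3: 4 was already visited.

So i = 1, j = 3, giving x = w[0:1] = a, y = w[1:3] = aa, z = w[3:7] = aaba.
Check: |xy| = 3 ≤ 7 and |y| = 2 ≥ 1. Reading y takes D from 4 back to 4, so every xyⁱz is accepted.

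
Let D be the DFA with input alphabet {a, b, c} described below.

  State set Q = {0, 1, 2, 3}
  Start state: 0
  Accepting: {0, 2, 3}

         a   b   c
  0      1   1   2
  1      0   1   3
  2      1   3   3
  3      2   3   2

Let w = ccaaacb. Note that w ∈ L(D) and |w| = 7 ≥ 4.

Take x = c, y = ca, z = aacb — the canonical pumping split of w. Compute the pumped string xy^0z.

caacb

xy⁰z = xz = c·aacb = caacb.
Reading y = ca takes D from 2 back to 2, so after x the machine is still in 2, and z then leads to the accepting state 3. Hence caacb ∈ L(D).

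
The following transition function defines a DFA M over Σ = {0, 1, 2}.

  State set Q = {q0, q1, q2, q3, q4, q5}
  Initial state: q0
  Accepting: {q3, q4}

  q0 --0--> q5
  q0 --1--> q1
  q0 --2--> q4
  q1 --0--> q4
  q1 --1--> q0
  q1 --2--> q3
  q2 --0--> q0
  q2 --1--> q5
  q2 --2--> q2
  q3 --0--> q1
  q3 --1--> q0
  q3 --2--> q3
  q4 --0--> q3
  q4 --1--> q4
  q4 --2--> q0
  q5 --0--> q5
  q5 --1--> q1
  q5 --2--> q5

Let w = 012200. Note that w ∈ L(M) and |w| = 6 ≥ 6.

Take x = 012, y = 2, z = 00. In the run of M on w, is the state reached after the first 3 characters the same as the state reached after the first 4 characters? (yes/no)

yes

Run of M on the first 4 characters of w = 0 1 2 2:
  step 0: q0  (start)
  step 1: q5  (read 0: q0→q5)
  step 2: q1  (read 1: q5→q1)
  step 3: q3  (read 2: q1→q3)
  step 4: q3  (read 2: q3→q3)

After x (step 3): q3. After xy (step 4): q3.
They match, so y = 2 drives M around a cycle from q3 back to itself; pumping y any number of times keeps M in q3 before reading z, and xyⁱz ∈ L(M) for every i ≥ 0.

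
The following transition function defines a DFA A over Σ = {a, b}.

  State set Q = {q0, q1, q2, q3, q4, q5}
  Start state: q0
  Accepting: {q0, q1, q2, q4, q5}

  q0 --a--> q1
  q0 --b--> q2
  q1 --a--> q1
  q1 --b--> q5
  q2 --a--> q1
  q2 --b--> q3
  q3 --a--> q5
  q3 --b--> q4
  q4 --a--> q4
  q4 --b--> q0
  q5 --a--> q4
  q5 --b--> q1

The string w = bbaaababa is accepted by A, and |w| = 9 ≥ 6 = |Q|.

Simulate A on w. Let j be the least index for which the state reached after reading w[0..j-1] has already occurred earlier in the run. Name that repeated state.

q4

State sequence: q0 -b-> q2 -b-> q3 -a-> q5 -a-> q4 -a-> q4 -b-> q0 -a-> q1 -b-> q5 -a-> q4
First repeat at step 5: q4 was already visited.

The earliest repeat is at step j = 5: A is in q4, which it already visited at step i = 4.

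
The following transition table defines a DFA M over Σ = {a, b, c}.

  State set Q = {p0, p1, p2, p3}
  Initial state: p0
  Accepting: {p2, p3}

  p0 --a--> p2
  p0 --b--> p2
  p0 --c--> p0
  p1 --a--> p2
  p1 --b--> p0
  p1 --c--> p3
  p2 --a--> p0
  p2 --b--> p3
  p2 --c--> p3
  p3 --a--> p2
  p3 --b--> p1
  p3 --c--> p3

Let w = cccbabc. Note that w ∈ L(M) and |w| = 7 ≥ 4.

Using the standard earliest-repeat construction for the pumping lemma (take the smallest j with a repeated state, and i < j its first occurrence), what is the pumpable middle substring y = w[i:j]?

c

Run of M on w = c c c b a b c:
  step 0: p0  (start)
  step 1: p0  (read c: p0→p0)   ← first repeat (p0 seen earlier)
  step 2: p0  (read c: p0→p0)
  step 3: p0  (read c: p0→p0)
  step 4: p2  (read b: p0→p2)
  step 5: p0  (read a: p2→p0)
  step 6: p2  (read b: p0→p2)
  step 7: p3  (read c: p2→p3)

So i = 0, j = 1, giving x = w[0:0] = ε, y = w[0:1] = c, z = w[1:7] = ccbabc.
Check: |xy| = 1 ≤ 4 and |y| = 1 ≥ 1. Reading y takes M from p0 back to p0, so every xyⁱz is accepted.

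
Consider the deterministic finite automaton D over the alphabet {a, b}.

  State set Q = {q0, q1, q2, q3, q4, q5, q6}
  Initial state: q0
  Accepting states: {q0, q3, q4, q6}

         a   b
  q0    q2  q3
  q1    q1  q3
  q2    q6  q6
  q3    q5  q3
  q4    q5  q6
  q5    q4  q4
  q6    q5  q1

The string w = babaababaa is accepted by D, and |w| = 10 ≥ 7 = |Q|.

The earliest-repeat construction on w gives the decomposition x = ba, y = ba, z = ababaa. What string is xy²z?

bababaababaa

xy^2z = ba·ba·ba·ababaa = bababaababaa.
Reading y = ba takes D from q5 back to q5, so after x·y·y the machine is still in q5, and z then leads to the accepting state q4. Hence bababaababaa ∈ L(D).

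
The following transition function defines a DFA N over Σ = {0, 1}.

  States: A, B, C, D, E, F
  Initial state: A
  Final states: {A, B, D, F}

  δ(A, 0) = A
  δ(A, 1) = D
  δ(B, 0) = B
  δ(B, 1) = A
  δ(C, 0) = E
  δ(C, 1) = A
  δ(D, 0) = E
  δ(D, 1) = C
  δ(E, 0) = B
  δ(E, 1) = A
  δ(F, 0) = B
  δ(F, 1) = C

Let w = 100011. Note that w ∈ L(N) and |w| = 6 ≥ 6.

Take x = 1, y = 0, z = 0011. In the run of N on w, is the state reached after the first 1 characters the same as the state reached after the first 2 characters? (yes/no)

Run of N on the first 2 characters of w = 1 0:
  step 0: A  (start)
  step 1: D  (read 1: A→D)
  step 2: E  (read 0: D→E)

After x (step 1): D. After xy (step 2): E.
They differ (D ≠ E), so y is not a cycle from the state after x; this split is not the one the pumping-lemma construction produces, and pumping y need not keep the string in L(N).

no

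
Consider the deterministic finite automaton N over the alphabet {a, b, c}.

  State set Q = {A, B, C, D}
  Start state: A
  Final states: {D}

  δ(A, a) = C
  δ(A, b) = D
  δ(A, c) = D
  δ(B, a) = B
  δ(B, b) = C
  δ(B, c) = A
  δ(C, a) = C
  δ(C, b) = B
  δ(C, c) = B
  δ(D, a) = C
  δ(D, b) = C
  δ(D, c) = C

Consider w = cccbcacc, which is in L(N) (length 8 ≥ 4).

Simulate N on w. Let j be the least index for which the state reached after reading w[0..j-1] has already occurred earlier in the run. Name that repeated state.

C

Run of N on w = c c c b c a c c:
  step 0: A  (start)
  step 1: D  (read c: A→D)
  step 2: C  (read c: D→C)
  step 3: B  (read c: C→B)
  step 4: C  (read b: B→C)   ← first repeat (C seen earlier)
  step 5: B  (read c: C→B)
  step 6: B  (read a: B→B)
  step 7: A  (read c: B→A)
  step 8: D  (read c: A→D)

The earliest repeat is at step j = 4: N is in C, which it already visited at step i = 2.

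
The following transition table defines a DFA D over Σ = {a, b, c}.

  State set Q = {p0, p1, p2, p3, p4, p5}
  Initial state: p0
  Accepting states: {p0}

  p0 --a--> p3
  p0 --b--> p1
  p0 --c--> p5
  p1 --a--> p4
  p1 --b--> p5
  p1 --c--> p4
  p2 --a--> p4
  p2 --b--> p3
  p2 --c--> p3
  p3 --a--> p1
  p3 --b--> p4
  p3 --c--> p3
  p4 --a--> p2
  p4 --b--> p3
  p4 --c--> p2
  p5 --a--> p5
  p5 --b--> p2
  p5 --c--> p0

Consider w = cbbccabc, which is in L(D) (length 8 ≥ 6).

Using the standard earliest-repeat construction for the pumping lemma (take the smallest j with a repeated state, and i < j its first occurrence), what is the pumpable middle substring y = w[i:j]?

c

Run of D on w = c b b c c a b c:
  step 0: p0  (start)
  step 1: p5  (read c: p0→p5)
  step 2: p2  (read b: p5→p2)
  step 3: p3  (read b: p2→p3)
  step 4: p3  (read c: p3→p3)   ← first repeat (p3 seen earlier)
  step 5: p3  (read c: p3→p3)
  step 6: p1  (read a: p3→p1)
  step 7: p5  (read b: p1→p5)
  step 8: p0  (read c: p5→p0)

So i = 3, j = 4, giving x = w[0:3] = cbb, y = w[3:4] = c, z = w[4:8] = cabc.
Check: |xy| = 4 ≤ 6 and |y| = 1 ≥ 1. Reading y takes D from p3 back to p3, so every xyⁱz is accepted.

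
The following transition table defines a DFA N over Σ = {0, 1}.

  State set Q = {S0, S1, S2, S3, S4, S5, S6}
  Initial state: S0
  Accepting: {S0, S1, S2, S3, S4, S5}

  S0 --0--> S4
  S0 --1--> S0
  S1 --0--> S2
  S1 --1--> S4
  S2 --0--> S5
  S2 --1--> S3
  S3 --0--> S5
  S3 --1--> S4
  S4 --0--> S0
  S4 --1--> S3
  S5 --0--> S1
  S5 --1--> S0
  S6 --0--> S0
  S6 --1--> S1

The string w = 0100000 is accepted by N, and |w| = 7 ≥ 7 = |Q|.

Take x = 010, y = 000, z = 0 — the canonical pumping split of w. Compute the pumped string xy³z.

0100000000000

xy^3z = 010·000·000·000·0 = 0100000000000.
Reading y = 000 takes N from S5 back to S5, so after x·y·y·y the machine is still in S5, and z then leads to the accepting state S1. Hence 0100000000000 ∈ L(N).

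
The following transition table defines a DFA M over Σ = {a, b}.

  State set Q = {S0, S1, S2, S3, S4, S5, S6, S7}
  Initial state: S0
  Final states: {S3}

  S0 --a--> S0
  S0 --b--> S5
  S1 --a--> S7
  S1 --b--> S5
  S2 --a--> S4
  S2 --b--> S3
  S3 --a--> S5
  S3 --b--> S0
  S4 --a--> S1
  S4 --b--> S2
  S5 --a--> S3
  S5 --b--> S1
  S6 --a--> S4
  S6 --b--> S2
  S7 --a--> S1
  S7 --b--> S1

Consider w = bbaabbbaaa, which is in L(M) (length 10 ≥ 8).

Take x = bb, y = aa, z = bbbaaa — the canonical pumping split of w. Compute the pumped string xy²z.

xy^2z = bb·aa·aa·bbbaaa = bbaaaabbbaaa.
Reading y = aa takes M from S1 back to S1, so after x·y·y the machine is still in S1, and z then leads to the accepting state S3. Hence bbaaaabbbaaa ∈ L(M).

bbaaaabbbaaa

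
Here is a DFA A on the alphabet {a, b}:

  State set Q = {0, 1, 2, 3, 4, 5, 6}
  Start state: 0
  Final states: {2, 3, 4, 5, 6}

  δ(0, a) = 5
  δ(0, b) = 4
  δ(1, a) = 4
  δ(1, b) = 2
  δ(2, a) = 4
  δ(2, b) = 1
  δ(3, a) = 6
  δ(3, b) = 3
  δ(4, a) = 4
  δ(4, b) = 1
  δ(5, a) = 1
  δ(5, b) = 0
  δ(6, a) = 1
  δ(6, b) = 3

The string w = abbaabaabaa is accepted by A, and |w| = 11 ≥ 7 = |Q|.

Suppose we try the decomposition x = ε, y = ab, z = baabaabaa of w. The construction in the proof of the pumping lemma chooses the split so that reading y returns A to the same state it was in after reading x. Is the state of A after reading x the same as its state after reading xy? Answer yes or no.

Run of A on the first 2 characters of w = a b:
  step 0: 0  (start)
  step 1: 5  (read a: 0→5)
  step 2: 0  (read b: 5→0)

After x (step 0): 0. After xy (step 2): 0.
They match, so y = ab drives A around a cycle from 0 back to itself; pumping y any number of times keeps A in 0 before reading z, and xyⁱz ∈ L(A) for every i ≥ 0.

yes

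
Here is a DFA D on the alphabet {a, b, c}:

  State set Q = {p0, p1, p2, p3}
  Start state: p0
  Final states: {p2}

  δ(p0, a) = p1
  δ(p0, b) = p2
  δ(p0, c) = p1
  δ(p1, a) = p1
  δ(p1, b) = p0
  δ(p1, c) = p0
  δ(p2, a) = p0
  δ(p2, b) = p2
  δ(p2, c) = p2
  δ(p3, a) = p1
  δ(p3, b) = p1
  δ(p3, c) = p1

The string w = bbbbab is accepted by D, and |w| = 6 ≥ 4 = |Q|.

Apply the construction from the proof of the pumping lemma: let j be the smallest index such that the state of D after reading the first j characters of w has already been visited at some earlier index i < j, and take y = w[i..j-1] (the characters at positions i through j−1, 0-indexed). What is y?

State sequence: p0 -b-> p2 -b-> p2 -b-> p2 -b-> p2 -a-> p0 -b-> p2
First repeat at step 2: p2 was already visited.

So i = 1, j = 2, giving x = w[0:1] = b, y = w[1:2] = b, z = w[2:6] = bbab.
Check: |xy| = 2 ≤ 4 and |y| = 1 ≥ 1. Reading y takes D from p2 back to p2, so every xyⁱz is accepted.
With |Q| = 4, pigeonhole forces a state repeat no later than step 4; the substring read between the first and second visits to that state can be pumped.

b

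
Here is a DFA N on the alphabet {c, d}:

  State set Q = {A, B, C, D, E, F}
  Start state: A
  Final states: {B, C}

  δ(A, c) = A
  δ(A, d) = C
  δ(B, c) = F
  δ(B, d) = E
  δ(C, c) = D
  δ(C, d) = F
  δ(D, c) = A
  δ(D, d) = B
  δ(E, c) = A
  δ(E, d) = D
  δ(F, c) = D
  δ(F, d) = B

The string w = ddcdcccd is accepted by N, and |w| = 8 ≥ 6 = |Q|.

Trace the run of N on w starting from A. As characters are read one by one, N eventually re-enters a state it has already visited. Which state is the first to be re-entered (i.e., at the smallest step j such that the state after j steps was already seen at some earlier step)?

State sequence: A -d-> C -d-> F -c-> D -d-> B -c-> F -c-> D -c-> A -d-> C
First repeat at step 5: F was already visited.

The earliest repeat is at step j = 5: N is in F, which it already visited at step i = 2.
The DFA has 6 states, so the proof of the pumping lemma guarantees a repeated state among the first 6+1 visited; the segment between the two visits is the pumpable y.

F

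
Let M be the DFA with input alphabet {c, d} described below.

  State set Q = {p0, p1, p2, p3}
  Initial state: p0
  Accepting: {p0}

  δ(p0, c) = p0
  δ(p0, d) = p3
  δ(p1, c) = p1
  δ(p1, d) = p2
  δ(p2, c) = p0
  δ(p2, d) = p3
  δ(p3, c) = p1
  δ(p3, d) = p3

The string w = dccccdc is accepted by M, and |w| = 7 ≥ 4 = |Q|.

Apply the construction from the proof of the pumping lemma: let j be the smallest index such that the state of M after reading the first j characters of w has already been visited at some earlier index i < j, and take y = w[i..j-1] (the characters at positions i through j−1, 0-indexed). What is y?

State sequence: p0 -d-> p3 -c-> p1 -c-> p1 -c-> p1 -c-> p1 -d-> p2 -c-> p0
First repeat at step 3: p1 was already visited.

So i = 2, j = 3, giving x = w[0:2] = dc, y = w[2:3] = c, z = w[3:7] = ccdc.
Check: |xy| = 3 ≤ 4 and |y| = 1 ≥ 1. Reading y takes M from p1 back to p1, so every xyⁱz is accepted.

c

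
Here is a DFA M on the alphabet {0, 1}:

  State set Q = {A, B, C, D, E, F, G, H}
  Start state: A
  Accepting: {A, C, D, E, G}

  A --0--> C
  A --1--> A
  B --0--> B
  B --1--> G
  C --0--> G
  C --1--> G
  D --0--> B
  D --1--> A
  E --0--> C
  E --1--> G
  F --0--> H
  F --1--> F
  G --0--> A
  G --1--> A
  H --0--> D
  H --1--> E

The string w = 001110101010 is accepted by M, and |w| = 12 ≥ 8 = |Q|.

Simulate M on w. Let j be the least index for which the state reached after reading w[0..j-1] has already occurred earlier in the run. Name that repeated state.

A

Run of M on w = 0 0 1 1 1 0 1 0 1 0 1 0:
  step 0: A  (start)
  step 1: C  (read 0: A→C)
  step 2: G  (read 0: C→G)
  step 3: A  (read 1: G→A)   ← first repeat (A seen earlier)
  step 4: A  (read 1: A→A)
  step 5: A  (read 1: A→A)
  step 6: C  (read 0: A→C)
  step 7: G  (read 1: C→G)
  step 8: A  (read 0: G→A)
  step 9: A  (read 1: A→A)
  step 10: C  (read 0: A→C)
  step 11: G  (read 1: C→G)
  step 12: A  (read 0: G→A)

The earliest repeat is at step j = 3: M is in A, which it already visited at step i = 0.
Pumping length from the standard proof: p = 8 (the number of states). The repeated state found above gives |xy| = j ≤ 8 and |y| = j − i ≥ 1.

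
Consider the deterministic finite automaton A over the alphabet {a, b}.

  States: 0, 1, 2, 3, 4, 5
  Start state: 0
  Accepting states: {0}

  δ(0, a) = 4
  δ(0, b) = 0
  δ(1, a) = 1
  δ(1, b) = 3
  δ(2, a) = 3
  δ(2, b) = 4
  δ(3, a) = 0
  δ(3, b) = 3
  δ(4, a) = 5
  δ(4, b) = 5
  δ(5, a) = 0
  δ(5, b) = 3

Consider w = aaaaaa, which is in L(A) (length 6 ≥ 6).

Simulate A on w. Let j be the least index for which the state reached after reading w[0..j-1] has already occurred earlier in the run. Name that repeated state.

0

Run of A on w = a a a a a a:
  step 0: 0  (start)
  step 1: 4  (read a: 0→4)
  step 2: 5  (read a: 4→5)
  step 3: 0  (read a: 5→0)   ← first repeat (0 seen earlier)
  step 4: 4  (read a: 0→4)
  step 5: 5  (read a: 4→5)
  step 6: 0  (read a: 5→0)

The earliest repeat is at step j = 3: A is in 0, which it already visited at step i = 0.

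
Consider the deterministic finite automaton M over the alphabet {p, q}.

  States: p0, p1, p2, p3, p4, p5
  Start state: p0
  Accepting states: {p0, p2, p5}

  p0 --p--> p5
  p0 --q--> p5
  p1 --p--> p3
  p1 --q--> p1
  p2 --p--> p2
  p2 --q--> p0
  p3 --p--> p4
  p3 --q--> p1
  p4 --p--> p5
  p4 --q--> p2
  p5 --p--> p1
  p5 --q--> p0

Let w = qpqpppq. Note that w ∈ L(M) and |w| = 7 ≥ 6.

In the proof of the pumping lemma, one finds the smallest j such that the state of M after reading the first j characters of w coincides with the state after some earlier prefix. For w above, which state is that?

State sequence: p0 -q-> p5 -p-> p1 -q-> p1 -p-> p3 -p-> p4 -p-> p5 -q-> p0
First repeat at step 3: p1 was already visited.

The earliest repeat is at step j = 3: M is in p1, which it already visited at step i = 2.
Pumping length from the standard proof: p = 6 (the number of states). The repeated state found above gives |xy| = j ≤ 6 and |y| = j − i ≥ 1.

p1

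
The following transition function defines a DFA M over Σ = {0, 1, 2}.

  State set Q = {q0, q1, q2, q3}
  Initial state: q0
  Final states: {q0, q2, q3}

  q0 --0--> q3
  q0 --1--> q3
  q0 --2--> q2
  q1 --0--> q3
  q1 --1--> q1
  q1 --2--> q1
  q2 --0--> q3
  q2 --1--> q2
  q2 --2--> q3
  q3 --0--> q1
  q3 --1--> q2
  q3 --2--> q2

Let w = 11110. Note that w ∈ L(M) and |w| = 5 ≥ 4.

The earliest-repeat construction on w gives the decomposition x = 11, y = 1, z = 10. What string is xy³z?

1111110

xy^3z = 11·1·1·1·10 = 1111110.
Reading y = 1 takes M from q2 back to q2, so after x·y·y·y the machine is still in q2, and z then leads to the accepting state q3. Hence 1111110 ∈ L(M).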